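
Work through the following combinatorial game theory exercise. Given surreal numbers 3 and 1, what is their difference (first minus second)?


x = 3, y = 1
x - y = 3 - 1 = 2

2


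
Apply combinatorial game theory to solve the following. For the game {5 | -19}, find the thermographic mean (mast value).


Game = {5 | -19}, a switch {a | b} with numbers a > b.
Its thermograph has left wall a - t and right wall b + t, which meet at t = (a - b)/2, where both equal (a + b)/2. So the mast (mean value) is at (a + b)/2.
Mean = (5 + (-19))/2 = -14/2 = -7

-7


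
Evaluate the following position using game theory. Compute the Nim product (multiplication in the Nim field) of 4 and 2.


Nim multiplication is bilinear over XOR: (u XOR v) * w = (u*w) XOR (v*w).
So we split each operand into its bit components and XOR the pairwise Nim products.
4 = 4 (as XOR of powers of 2).
2 = 2 (as XOR of powers of 2).
Using the standard Nim-product table on single bits:
  2*2 = 3,   2*4 = 8,   2*8 = 12,
  4*4 = 6,   4*8 = 11,  8*8 = 13,
and  1*x = x (identity), k*l = l*k (commutative).
Pairwise Nim products:
  4 * 2 = 8
XOR them: 8 = 8.
Result: 4 * 2 = 8 (in Nim).

8


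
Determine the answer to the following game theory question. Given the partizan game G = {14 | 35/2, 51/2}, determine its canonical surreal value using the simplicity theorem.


Left options: {14}, max = 14
Right options: {35/2, 51/2}, min = 35/2
All options are numbers and max(Left) < min(Right), so by the simplicity theorem the value is the simplest (earliest-born) number strictly between 14 and 35/2.
Integers 15 through 17 all lie strictly between 14 and 35/2.
Among integers, the simplest (lowest birthday = smallest |n|; 0 is born on day 0, +-n on day n) is 15.
No non-integer in the interval can be simpler: if x is a non-integer in the interval, then floor(x) or ceil(x) also lies in the interval (the interval contains an integer), and both are proper prefixes of x's sign expansion, i.e. born earlier. So the game value is 15.
Game value = 15

15


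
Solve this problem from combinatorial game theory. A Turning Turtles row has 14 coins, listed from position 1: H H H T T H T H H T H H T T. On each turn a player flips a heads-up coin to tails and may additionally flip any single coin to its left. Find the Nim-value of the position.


Coins: H H H T T H T H H T H H T T
Key fact: a single head at position k behaves exactly like a Nim heap of size k (turning it to T and optionally flipping a coin at j < k corresponds to moving the heap from k to j, or to 0), and heads combine as a disjunctive sum (two heads at the same place would cancel, matching j XOR j = 0). So the Nim-value is the XOR of the 1-indexed positions of the heads.
Face-up positions (1-indexed): [1, 2, 3, 6, 8, 9, 11, 12]
XOR 0 with 1: 0 XOR 1 = 1
XOR 1 with 2: 1 XOR 2 = 3
XOR 3 with 3: 3 XOR 3 = 0
XOR 0 with 6: 0 XOR 6 = 6
XOR 6 with 8: 6 XOR 8 = 14
XOR 14 with 9: 14 XOR 9 = 7
XOR 7 with 11: 7 XOR 11 = 12
XOR 12 with 12: 12 XOR 12 = 0
Nim-value = 0

0


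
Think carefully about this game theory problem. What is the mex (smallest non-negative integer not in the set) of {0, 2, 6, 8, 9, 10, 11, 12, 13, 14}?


Set = {0, 2, 6, 8, 9, 10, 11, 12, 13, 14}
0 is in the set.
1 is NOT in the set. This is the mex.
mex = 1

1


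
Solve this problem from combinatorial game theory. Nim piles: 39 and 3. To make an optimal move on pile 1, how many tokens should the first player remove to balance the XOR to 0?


Piles: 39 and 3
Current XOR: 39 XOR 3 = 36 (non-zero, so this is an N-position).
To make the XOR zero, we need to find a move that balances the piles.
For pile 1 (size 39): target = 39 XOR 36 = 3
We reduce pile 1 from 39 to 3.
Tokens removed: 39 - 3 = 36
Verification: 3 XOR 3 = 0

36


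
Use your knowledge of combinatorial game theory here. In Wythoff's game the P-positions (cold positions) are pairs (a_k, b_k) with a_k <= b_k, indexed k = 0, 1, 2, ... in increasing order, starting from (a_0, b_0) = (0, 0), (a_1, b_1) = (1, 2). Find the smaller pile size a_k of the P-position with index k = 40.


By Wythoff's theorem, a_k = floor(k * phi) and b_k = floor(k * phi^2) = a_k + k, where phi = (1 + sqrt(5))/2 is the golden ratio.
phi = (1 + sqrt(5))/2 = 1.618034
k = 40
k * phi = 40 * 1.618034 = 64.721360
a_40 = floor(k * phi) = 64

64


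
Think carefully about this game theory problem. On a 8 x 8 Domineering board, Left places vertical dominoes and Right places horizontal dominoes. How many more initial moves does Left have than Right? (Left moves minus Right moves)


Board is 8 x 8 (rows x cols).
Left (vertical) placements: (rows-1) * cols = 7 * 8 = 56
Right (horizontal) placements: rows * (cols-1) = 8 * 7 = 56
Advantage = Left - Right = 56 - 56 = 0

0


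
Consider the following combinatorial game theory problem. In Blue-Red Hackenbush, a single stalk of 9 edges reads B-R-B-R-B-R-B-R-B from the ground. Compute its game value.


Edges (from ground): B-R-B-R-B-R-B-R-B
By Berlekamp's sign-expansion rule, a Blue-Red Hackenbush stalk has the value of the surreal number whose sign sequence is the edge sequence with B -> + and R -> -.
Sign sequence: +-+-+-+-+
Trace the sign expansion in the surreal number tree, starting from 0:
Edge 1: B (sign +) -> bounds (0, +inf), value = 1
Edge 2: R (sign -) -> bounds (0, 1), value = 1/2
Edge 3: B (sign +) -> bounds (1/2, 1), value = 3/4
Edge 4: R (sign -) -> bounds (1/2, 3/4), value = 5/8
Edge 5: B (sign +) -> bounds (5/8, 3/4), value = 11/16
Edge 6: R (sign -) -> bounds (5/8, 11/16), value = 21/32
Edge 7: B (sign +) -> bounds (21/32, 11/16), value = 43/64
Edge 8: R (sign -) -> bounds (21/32, 43/64), value = 85/128
Edge 9: B (sign +) -> bounds (85/128, 43/64), value = 171/256
Game value = 171/256

171/256


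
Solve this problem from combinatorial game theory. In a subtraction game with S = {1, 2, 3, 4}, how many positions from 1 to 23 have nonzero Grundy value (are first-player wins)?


Subtraction set S = {1, 2, 3, 4}, so G(n) = n mod 5.
G(n) = 0 when n is a multiple of 5.
Multiples of 5 in [1, 23]: 4
N-positions (nonzero Grundy) = 23 - 4 = 19

19


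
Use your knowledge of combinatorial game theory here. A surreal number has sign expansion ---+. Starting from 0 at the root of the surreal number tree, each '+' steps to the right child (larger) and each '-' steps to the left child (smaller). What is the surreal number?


Sign expansion: ---+
Rule: track bounds (lo, hi), initially (-inf, +inf). On '+', the current value becomes lo and we move to the simplest number in (value, hi): value + 1 if hi = +inf, otherwise the midpoint (value + hi)/2. On '-', the current value becomes hi and we move to value - 1 if lo = -inf, otherwise the midpoint (lo + value)/2.
Start at 0.
Step 1: sign = -, move left. Bounds: (-inf, 0). Value = -1
Step 2: sign = -, move left. Bounds: (-inf, -1). Value = -2
Step 3: sign = -, move left. Bounds: (-inf, -2). Value = -3
Step 4: sign = +, move right. Bounds: (-3, -2). Value = -5/2
The surreal number with sign expansion ---+ is -5/2.

-5/2


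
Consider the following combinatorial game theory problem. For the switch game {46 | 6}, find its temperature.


The game is {46 | 6}, a switch {a | b} with numbers a > b.
Cooling {a | b} by t gives {a - t | b + t}, which stops being hot when a - t = b + t, i.e. at t = (a - b)/2. So the temperature of a switch is (a - b)/2.
Temperature = (Left option - Right option) / 2
= (46 - (6)) / 2
= 40 / 2
= 20

20


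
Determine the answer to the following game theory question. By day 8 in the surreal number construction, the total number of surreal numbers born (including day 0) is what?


Day 0: {|} = 0 is born. Count = 1.
Day n: the number of surreal numbers born by day n is 2^(n+1) - 1.
By day 0: 2^1 - 1 = 1
By day 1: 2^2 - 1 = 3
By day 2: 2^3 - 1 = 7
By day 3: 2^4 - 1 = 15
By day 4: 2^5 - 1 = 31
By day 5: 2^6 - 1 = 63
By day 6: 2^7 - 1 = 127
By day 7: 2^8 - 1 = 255
By day 8: 2^9 - 1 = 511
By day 8: 511 surreal numbers.

511


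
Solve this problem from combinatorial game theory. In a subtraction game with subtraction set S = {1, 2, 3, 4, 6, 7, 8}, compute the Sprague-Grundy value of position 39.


The subtraction set is S = {1, 2, 3, 4, 6, 7, 8}.
G(k) = mex{ G(k - s) : s in S, s <= k }. We compute iteratively: G(0) = 0.
G(1) = mex({0}) = 1
G(2) = mex({0, 1}) = 2
G(3) = mex({0, 1, 2}) = 3
G(4) = mex({0, 1, 2, 3}) = 4
G(5) = mex({1, 2, 3, 4}) = 0
G(6) = mex({0, 2, 3, 4}) = 1
G(7) = mex({0, 1, 3, 4}) = 2
G(8) = mex({0, 1, 2, 4}) = 3
G(9) = mex({0, 1, 2, 3}) = 4
G(10) = mex({1, 2, 3, 4}) = 0
G(11) = mex({0, 2, 3, 4}) = 1
G(12) = mex({0, 1, 3, 4}) = 2
Observe that G(5)..G(12) = 0, 1, 2, 3, 4, 0, 1, 2 repeats G(0)..G(7) = 0, 1, 2, 3, 4, 0, 1, 2.
For k >= max(S) = 8, G(k) is determined by the previous 8 values G(k-8)..G(k-1); a window of 8 consecutive values has recurred shifted by 5, so by induction G(k + 5) = G(k) for all k >= 0: the sequence is periodic from the start with period 5.
One period: G(0..4) = 0, 1, 2, 3, 4.
39 mod 5 = 4, so G(39) = G(4) = 4.

4


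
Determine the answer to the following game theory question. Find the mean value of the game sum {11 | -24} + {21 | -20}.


G1 = {11 | -24}, G2 = {21 | -20}
Each is a switch {a | b} with numbers a > b; its mean value is (a + b)/2, and mean value is additive over game sums: m(G1 + G2) = m(G1) + m(G2).
Mean of G1 = (11 + (-24))/2 = -13/2 = -13/2
Mean of G2 = (21 + (-20))/2 = 1/2 = 1/2
Mean of G1 + G2 = -13/2 + 1/2 = -6

-6


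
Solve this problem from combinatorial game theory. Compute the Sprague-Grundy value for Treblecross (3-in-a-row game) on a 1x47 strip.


Treblecross: place X on empty cells; 3-in-a-row wins.
Playing within two cells of an existing X lets the opponent win at once, so sensible play treats the cells i-2..i+2 around each X as dead. The player left with no safe cell loses, so this is a normal-play take-away game on strips of safe cells.
Placing X at cell i (0-indexed) of a strip of k safe cells leaves independent strips of sizes max(0, i-2) and max(0, k-i-3). Hence G(k) = mex{ G(max(0,i-2)) XOR G(max(0,k-i-3)) : 0 <= i < k }, with G(0) = 0.
G(1): splits (0,0):0^0=0 -> mex({0}) = 1
G(2): splits (0,0):0^0=0 -> mex({0}) = 1
G(3): splits (0,0):0^0=0 -> mex({0}) = 1
G(4): splits (0,1):0^1=1 (0,0):0^0=0 -> mex({0, 1}) = 2
G(5): splits (0,2):0^1=1 (0,1):0^1=1 (0,0):0^0=0 -> mex({0, 1}) = 2
G(6) = mex({1}) = 0
G(7) = mex({0, 1, 2}) = 3
G(8) = mex({0, 1, 2}) = 3
G(9) = mex({0, 2}) = 1
G(10) = mex({0, 2, 3}) = 1
G(11) = mex({0, 3}) = 1
G(12) = mex({1, 3}) = 0
G(13) = mex({0, 1, 2, 3}) = 4
G(14) = mex({0, 1, 2}) = 3
G(15) = mex({0, 1, 2}) = 3
G(16) = mex({0, 1, 2, 4}) = 3
G(17) = mex({0, 1, 3, 4}) = 2
G(18) = mex({0, 1, 3, 4}) = 2
G(19) = mex({0, 1, 3, 5}) = 2
G(20) = mex({0, 1, 2, 3, 5}) = 4
G(21) = mex({0, 1, 2, 3, 5}) = 4
G(22) = mex({1, 2, 6}) = 0
G(23) = mex({0, 1, 2, 3, 4, 6}) = 5
G(24) = mex({0, 1, 2, 3, 4}) = 5
G(25) = mex({0, 1, 3, 4, 7}) = 2
G(26) = mex({0, 1, 3, 4, 5, 7}) = 2
G(27) = mex({0, 1, 3, 5}) = 2
G(28) = mex({0, 1, 2, 5}) = 3
G(29) = mex({0, 1, 2, 4, 5, 6}) = 3
G(30) = mex({1, 2, 4, 6}) = 0
G(31) = mex({0, 1, 2, 3, 4, 6}) = 5
G(32) = mex({1, 2, 3, 4, 7}) = 0
G(33) = mex({0, 3, 7}) = 1
G(34) = mex({0, 2, 3, 5, 7}) = 1
G(35) = mex({0, 2, 3, 5, 6}) = 1
G(36) = mex({0, 1, 2, 5, 6}) = 3
G(37) = mex({0, 1, 2, 4, 5, 6}) = 3
G(38) = mex({0, 1, 2, 4}) = 3
G(39) = mex({0, 1, 2, 3, 4, 7}) = 5
G(40) = mex({0, 1, 2, 3, 4, 5, 7}) = 6
G(41) = mex({0, 1, 2, 3, 5, 7}) = 4
G(42) = mex({0, 1, 2, 3, 5, 6, 7}) = 4
G(43) = mex({0, 2, 3, 5, 6}) = 1
G(44) = mex({1, 2, 3, 4, 5, 6}) = 0
G(45) = mex({0, 1, 2, 3, 4, 6, 7}) = 5
G(46) = mex({0, 1, 2, 3, 4, 7}) = 5
G(47) = mex({0, 1, 2, 3, 4, 5, 7}) = 6
Therefore G(47) = 6.

6


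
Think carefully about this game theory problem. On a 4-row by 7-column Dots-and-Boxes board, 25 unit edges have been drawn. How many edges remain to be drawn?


Grid: 4 x 7 boxes, i.e. 5 rows and 8 columns of dots.
Horizontal edges: (rows + 1) * cols = 5 * 7 = 35
Vertical edges: rows * (cols + 1) = 4 * 8 = 32
Total edges: 35 + 32 = 67
Edges drawn: 25
Remaining: 67 - 25 = 42

42


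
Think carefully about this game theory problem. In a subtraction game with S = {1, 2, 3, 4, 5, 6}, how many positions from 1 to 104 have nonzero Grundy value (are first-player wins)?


Subtraction set S = {1, 2, 3, 4, 5, 6}, so G(n) = n mod 7.
G(n) = 0 when n is a multiple of 7.
Multiples of 7 in [1, 104]: 14
N-positions (nonzero Grundy) = 104 - 14 = 90

90


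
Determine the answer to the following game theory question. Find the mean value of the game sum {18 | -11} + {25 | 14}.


G1 = {18 | -11}, G2 = {25 | 14}
Each is a switch {a | b} with numbers a > b; its mean value is (a + b)/2, and mean value is additive over game sums: m(G1 + G2) = m(G1) + m(G2).
Mean of G1 = (18 + (-11))/2 = 7/2 = 7/2
Mean of G2 = (25 + (14))/2 = 39/2 = 39/2
Mean of G1 + G2 = 7/2 + 39/2 = 23

23


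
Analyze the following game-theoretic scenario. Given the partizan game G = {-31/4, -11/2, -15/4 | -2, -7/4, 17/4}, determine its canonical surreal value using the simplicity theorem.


Left options: {-31/4, -11/2, -15/4}, max = -15/4
Right options: {-2, -7/4, 17/4}, min = -2
All options are numbers and max(Left) < min(Right), so by the simplicity theorem the value is the simplest (earliest-born) number strictly between -15/4 and -2.
The only integer strictly between -15/4 and -2 is -3.
No non-integer in the interval can be simpler: if x is a non-integer in the interval, then floor(x) or ceil(x) also lies in the interval (the interval contains an integer), and both are proper prefixes of x's sign expansion, i.e. born earlier. So the game value is -3.
Game value = -3

-3


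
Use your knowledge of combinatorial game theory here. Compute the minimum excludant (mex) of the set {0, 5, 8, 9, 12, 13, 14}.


Set = {0, 5, 8, 9, 12, 13, 14}
0 is in the set.
1 is NOT in the set. This is the mex.
mex = 1

1


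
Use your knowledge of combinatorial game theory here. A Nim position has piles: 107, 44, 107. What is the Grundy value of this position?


We need the XOR (exclusive or) of all pile sizes.
After XOR-ing pile 1 (size 107): 0 XOR 107 = 107
After XOR-ing pile 2 (size 44): 107 XOR 44 = 71
After XOR-ing pile 3 (size 107): 71 XOR 107 = 44
The Nim-value of this position is 44.

44


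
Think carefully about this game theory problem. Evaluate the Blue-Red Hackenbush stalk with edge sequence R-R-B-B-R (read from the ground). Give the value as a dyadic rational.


Edges (from ground): R-R-B-B-R
By Berlekamp's sign-expansion rule, a Blue-Red Hackenbush stalk has the value of the surreal number whose sign sequence is the edge sequence with B -> + and R -> -.
Sign sequence: --++-
Trace the sign expansion in the surreal number tree, starting from 0:
Edge 1: R (sign -) -> bounds (-inf, 0), value = -1
Edge 2: R (sign -) -> bounds (-inf, -1), value = -2
Edge 3: B (sign +) -> bounds (-2, -1), value = -3/2
Edge 4: B (sign +) -> bounds (-3/2, -1), value = -5/4
Edge 5: R (sign -) -> bounds (-3/2, -5/4), value = -11/8
Game value = -11/8

-11/8


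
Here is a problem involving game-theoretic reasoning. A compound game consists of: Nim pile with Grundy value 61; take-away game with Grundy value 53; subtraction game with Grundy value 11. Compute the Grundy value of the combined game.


By the Sprague-Grundy theorem, the Grundy value of a sum of games is the XOR of individual Grundy values.
Nim pile: Grundy value = 61. Running XOR: 0 XOR 61 = 61
take-away game: Grundy value = 53. Running XOR: 61 XOR 53 = 8
subtraction game: Grundy value = 11. Running XOR: 8 XOR 11 = 3
The combined Grundy value is 3.

3


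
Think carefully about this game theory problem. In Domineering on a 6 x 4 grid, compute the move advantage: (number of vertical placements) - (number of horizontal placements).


Board is 6 x 4 (rows x cols).
Left (vertical) placements: (rows-1) * cols = 5 * 4 = 20
Right (horizontal) placements: rows * (cols-1) = 6 * 3 = 18
Advantage = Left - Right = 20 - 18 = 2

2


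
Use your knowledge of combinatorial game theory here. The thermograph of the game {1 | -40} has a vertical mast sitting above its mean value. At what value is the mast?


Game = {1 | -40}, a switch {a | b} with numbers a > b.
Its thermograph has left wall a - t and right wall b + t, which meet at t = (a - b)/2, where both equal (a + b)/2. So the mast (mean value) is at (a + b)/2.
Mean = (1 + (-40))/2 = -39/2 = -39/2

-39/2


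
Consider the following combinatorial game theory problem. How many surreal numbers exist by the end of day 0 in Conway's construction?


Day 0: {|} = 0 is born. Count = 1.
Day n: the number of surreal numbers born by day n is 2^(n+1) - 1.
By day 0: 2^1 - 1 = 1
By day 0: 1 surreal numbers.

1


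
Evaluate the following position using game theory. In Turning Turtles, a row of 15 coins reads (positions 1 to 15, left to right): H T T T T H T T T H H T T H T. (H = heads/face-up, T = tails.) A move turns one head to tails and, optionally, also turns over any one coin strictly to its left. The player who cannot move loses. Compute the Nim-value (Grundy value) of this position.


Coins: H T T T T H T T T H H T T H T
Key fact: a single head at position k behaves exactly like a Nim heap of size k (turning it to T and optionally flipping a coin at j < k corresponds to moving the heap from k to j, or to 0), and heads combine as a disjunctive sum (two heads at the same place would cancel, matching j XOR j = 0). So the Nim-value is the XOR of the 1-indexed positions of the heads.
Face-up positions (1-indexed): [1, 6, 10, 11, 14]
XOR 0 with 1: 0 XOR 1 = 1
XOR 1 with 6: 1 XOR 6 = 7
XOR 7 with 10: 7 XOR 10 = 13
XOR 13 with 11: 13 XOR 11 = 6
XOR 6 with 14: 6 XOR 14 = 8
Nim-value = 8

8


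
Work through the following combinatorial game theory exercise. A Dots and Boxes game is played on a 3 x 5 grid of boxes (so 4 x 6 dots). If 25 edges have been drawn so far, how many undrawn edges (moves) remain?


Grid: 3 x 5 boxes, i.e. 4 rows and 6 columns of dots.
Horizontal edges: (rows + 1) * cols = 4 * 5 = 20
Vertical edges: rows * (cols + 1) = 3 * 6 = 18
Total edges: 20 + 18 = 38
Edges drawn: 25
Remaining: 38 - 25 = 13

13


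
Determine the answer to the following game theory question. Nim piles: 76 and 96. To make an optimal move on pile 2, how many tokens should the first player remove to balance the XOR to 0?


Piles: 76 and 96
Current XOR: 76 XOR 96 = 44 (non-zero, so this is an N-position).
To make the XOR zero, we need to find a move that balances the piles.
For pile 2 (size 96): target = 96 XOR 44 = 76
We reduce pile 2 from 96 to 76.
Tokens removed: 96 - 76 = 20
Verification: 76 XOR 76 = 0

20


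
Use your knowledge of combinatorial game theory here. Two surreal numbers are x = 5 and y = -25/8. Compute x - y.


x = 5, y = -25/8
Converting to common denominator: 8
x = 40/8, y = -25/8
x - y = 5 - -25/8 = 65/8

65/8


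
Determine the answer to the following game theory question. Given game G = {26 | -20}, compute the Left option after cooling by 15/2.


Original game: {26 | -20} (a switch {a | b} with a > b).
Cooling by t (for t below the temperature (a - b)/2 = 23) taxes each move by t: {a | b} cooled by t is {a - t | b + t}.
Cooling amount: t = 15/2
Cooled Left option: 26 - 15/2 = 37/2
Cooled Right option: -20 + 15/2 = -25/2
Cooled game: {37/2 | -25/2}
Left option = 37/2

37/2


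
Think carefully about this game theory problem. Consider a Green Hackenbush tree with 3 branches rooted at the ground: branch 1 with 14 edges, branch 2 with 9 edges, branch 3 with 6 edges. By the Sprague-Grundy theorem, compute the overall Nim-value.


The tree has 3 branches from the ground vertex.
In Green Hackenbush, the Nim-value of a simple path of length k is k.
Branch 1: length 14, Nim-value = 14
Branch 2: length 9, Nim-value = 9
Branch 3: length 6, Nim-value = 6
Total Nim-value = XOR of all branch values:
0 XOR 14 = 14
14 XOR 9 = 7
7 XOR 6 = 1
Nim-value of the tree = 1

1


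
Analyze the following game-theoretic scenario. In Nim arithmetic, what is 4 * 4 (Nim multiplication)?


Nim multiplication is bilinear over XOR: (u XOR v) * w = (u*w) XOR (v*w).
So we split each operand into its bit components and XOR the pairwise Nim products.
4 = 4 (as XOR of powers of 2).
4 = 4 (as XOR of powers of 2).
Using the standard Nim-product table on single bits:
  2*2 = 3,   2*4 = 8,   2*8 = 12,
  4*4 = 6,   4*8 = 11,  8*8 = 13,
and  1*x = x (identity), k*l = l*k (commutative).
Pairwise Nim products:
  4 * 4 = 6
XOR them: 6 = 6.
Result: 4 * 4 = 6 (in Nim).

6


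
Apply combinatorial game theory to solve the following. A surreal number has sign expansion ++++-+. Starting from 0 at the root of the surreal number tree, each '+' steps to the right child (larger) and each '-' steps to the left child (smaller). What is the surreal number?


Sign expansion: ++++-+
Rule: track bounds (lo, hi), initially (-inf, +inf). On '+', the current value becomes lo and we move to the simplest number in (value, hi): value + 1 if hi = +inf, otherwise the midpoint (value + hi)/2. On '-', the current value becomes hi and we move to value - 1 if lo = -inf, otherwise the midpoint (lo + value)/2.
Start at 0.
Step 1: sign = +, move right. Bounds: (0, +inf). Value = 1
Step 2: sign = +, move right. Bounds: (1, +inf). Value = 2
Step 3: sign = +, move right. Bounds: (2, +inf). Value = 3
Step 4: sign = +, move right. Bounds: (3, +inf). Value = 4
Step 5: sign = -, move left. Bounds: (3, 4). Value = 7/2
Step 6: sign = +, move right. Bounds: (7/2, 4). Value = 15/4
The surreal number with sign expansion ++++-+ is 15/4.

15/4


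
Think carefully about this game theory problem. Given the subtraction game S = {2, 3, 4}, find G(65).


The subtraction set is S = {2, 3, 4}.
G(k) = mex{ G(k - s) : s in S, s <= k }. We compute iteratively: G(0) = 0.
G(1) = mex({}) = 0
G(2) = mex({0}) = 1
G(3) = mex({0}) = 1
G(4) = mex({0, 1}) = 2
G(5) = mex({0, 1}) = 2
G(6) = mex({1, 2}) = 0
G(7) = mex({1, 2}) = 0
G(8) = mex({0, 2}) = 1
G(9) = mex({0, 2}) = 1
Observe that G(6)..G(9) = 0, 0, 1, 1 repeats G(0)..G(3) = 0, 0, 1, 1.
For k >= max(S) = 4, G(k) is determined by the previous 4 values G(k-4)..G(k-1); a window of 4 consecutive values has recurred shifted by 6, so by induction G(k + 6) = G(k) for all k >= 0: the sequence is periodic from the start with period 6.
One period: G(0..5) = 0, 0, 1, 1, 2, 2.
65 mod 6 = 5, so G(65) = G(5) = 2.

2


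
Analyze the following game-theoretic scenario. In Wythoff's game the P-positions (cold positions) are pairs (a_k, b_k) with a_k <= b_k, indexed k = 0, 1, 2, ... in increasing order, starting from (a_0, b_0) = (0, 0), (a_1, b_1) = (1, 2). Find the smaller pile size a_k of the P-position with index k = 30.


By Wythoff's theorem, a_k = floor(k * phi) and b_k = floor(k * phi^2) = a_k + k, where phi = (1 + sqrt(5))/2 is the golden ratio.
phi = (1 + sqrt(5))/2 = 1.618034
k = 30
k * phi = 30 * 1.618034 = 48.541020
a_30 = floor(k * phi) = 48

48


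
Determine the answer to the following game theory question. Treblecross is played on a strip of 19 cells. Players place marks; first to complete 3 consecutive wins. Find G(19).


Treblecross: place X on empty cells; 3-in-a-row wins.
Playing within two cells of an existing X lets the opponent win at once, so sensible play treats the cells i-2..i+2 around each X as dead. The player left with no safe cell loses, so this is a normal-play take-away game on strips of safe cells.
Placing X at cell i (0-indexed) of a strip of k safe cells leaves independent strips of sizes max(0, i-2) and max(0, k-i-3). Hence G(k) = mex{ G(max(0,i-2)) XOR G(max(0,k-i-3)) : 0 <= i < k }, with G(0) = 0.
G(1): splits (0,0):0^0=0 -> mex({0}) = 1
G(2): splits (0,0):0^0=0 -> mex({0}) = 1
G(3): splits (0,0):0^0=0 -> mex({0}) = 1
G(4): splits (0,1):0^1=1 (0,0):0^0=0 -> mex({0, 1}) = 2
G(5): splits (0,2):0^1=1 (0,1):0^1=1 (0,0):0^0=0 -> mex({0, 1}) = 2
G(6) = mex({1}) = 0
G(7) = mex({0, 1, 2}) = 3
G(8) = mex({0, 1, 2}) = 3
G(9) = mex({0, 2}) = 1
G(10) = mex({0, 2, 3}) = 1
G(11) = mex({0, 3}) = 1
G(12) = mex({1, 3}) = 0
G(13) = mex({0, 1, 2, 3}) = 4
G(14) = mex({0, 1, 2}) = 3
G(15) = mex({0, 1, 2}) = 3
G(16) = mex({0, 1, 2, 4}) = 3
G(17) = mex({0, 1, 3, 4}) = 2
G(18) = mex({0, 1, 3, 4}) = 2
G(19) = mex({0, 1, 3, 5}) = 2
Therefore G(19) = 2.

2


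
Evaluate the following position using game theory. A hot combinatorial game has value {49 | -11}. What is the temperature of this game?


The game is {49 | -11}, a switch {a | b} with numbers a > b.
Cooling {a | b} by t gives {a - t | b + t}, which stops being hot when a - t = b + t, i.e. at t = (a - b)/2. So the temperature of a switch is (a - b)/2.
Temperature = (Left option - Right option) / 2
= (49 - (-11)) / 2
= 60 / 2
= 30

30


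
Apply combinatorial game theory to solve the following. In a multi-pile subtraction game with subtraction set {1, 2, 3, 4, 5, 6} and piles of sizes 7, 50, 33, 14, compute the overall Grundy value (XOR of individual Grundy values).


Subtraction set: {1, 2, 3, 4, 5, 6}
For this subtraction set, G(n) = n mod 7 (period = max + 1 = 7).
Pile 1 (size 7): G(7) = 7 mod 7 = 0
Pile 2 (size 50): G(50) = 50 mod 7 = 1
Pile 3 (size 33): G(33) = 33 mod 7 = 5
Pile 4 (size 14): G(14) = 14 mod 7 = 0
Total Grundy value = XOR of all: 0 XOR 1 XOR 5 XOR 0 = 4

4


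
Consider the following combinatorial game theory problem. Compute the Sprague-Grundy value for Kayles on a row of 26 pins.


Kayles: a move removes 1 or 2 adjacent pins from a contiguous row.
Removing pins from a row of k leaves two independent rows (a, b) with a + b = k - 1 (one pin) or a + b = k - 2 (two pins); an end removal gives a = 0.
By Sprague-Grundy, G(k) = mex{ G(a) XOR G(b) } over all these splits. G(0) = 0.
G(1): splits (0,0):0^0=0 -> mex({0}) = 1
G(2): splits (0,1):0^1=1 (0,0):0^0=0 -> mex({0, 1}) = 2
G(3): splits (0,2):0^2=2 (1,1):1^1=0 (0,1):0^1=1 -> mex({0, 1, 2}) = 3
G(4): splits (0,3):0^3=3 (1,2):1^2=3 (0,2):0^2=2 (1,1):1^1=0 -> mex({0, 2, 3}) = 1
G(5): splits (0,4):0^1=1 (1,3):1^3=2 (2,2):2^2=0 (0,3):0^3=3 (1,2):1^2=3 -> mex({0, 1, 2, 3}) = 4
G(6) = mex({0, 1, 2, 4}) = 3
G(7) = mex({0, 1, 3, 4, 5}) = 2
G(8) = mex({0, 2, 3, 5, 6}) = 1
G(9) = mex({0, 1, 2, 3, 6, 7}) = 4
G(10) = mex({0, 1, 3, 4, 5, 7}) = 2
G(11) = mex({0, 1, 2, 3, 4, 5}) = 6
G(12) = mex({0, 1, 2, 3, 5, 6, 7}) = 4
G(13) = mex({0, 2, 3, 4, 6, 7}) = 1
G(14) = mex({0, 1, 4, 5, 6, 7}) = 2
G(15) = mex({0, 1, 2, 3, 4, 5, 6}) = 7
G(16) = mex({0, 2, 3, 5, 6, 7}) = 1
G(17) = mex({0, 1, 2, 3, 5, 6, 7}) = 4
G(18) = mex({0, 1, 2, 4, 5, 6}) = 3
G(19) = mex({0, 1, 3, 4, 5, 7}) = 2
G(20) = mex({0, 2, 3, 4, 5, 6, 7}) = 1
G(21) = mex({0, 1, 2, 3, 5, 6, 7}) = 4
G(22) = mex({0, 1, 2, 3, 4, 5, 7}) = 6
G(23) = mex({0, 1, 2, 3, 4, 5, 6}) = 7
G(24) = mex({0, 1, 2, 3, 5, 6, 7}) = 4
G(25) = mex({0, 2, 3, 4, 6, 7}) = 1
G(26) = mex({0, 1, 3, 4, 5, 6, 7}) = 2
Therefore G(26) = 2.

2


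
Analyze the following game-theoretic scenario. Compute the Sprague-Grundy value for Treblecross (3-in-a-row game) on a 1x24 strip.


Treblecross: place X on empty cells; 3-in-a-row wins.
Playing within two cells of an existing X lets the opponent win at once, so sensible play treats the cells i-2..i+2 around each X as dead. The player left with no safe cell loses, so this is a normal-play take-away game on strips of safe cells.
Placing X at cell i (0-indexed) of a strip of k safe cells leaves independent strips of sizes max(0, i-2) and max(0, k-i-3). Hence G(k) = mex{ G(max(0,i-2)) XOR G(max(0,k-i-3)) : 0 <= i < k }, with G(0) = 0.
G(1): splits (0,0):0^0=0 -> mex({0}) = 1
G(2): splits (0,0):0^0=0 -> mex({0}) = 1
G(3): splits (0,0):0^0=0 -> mex({0}) = 1
G(4): splits (0,1):0^1=1 (0,0):0^0=0 -> mex({0, 1}) = 2
G(5): splits (0,2):0^1=1 (0,1):0^1=1 (0,0):0^0=0 -> mex({0, 1}) = 2
G(6) = mex({1}) = 0
G(7) = mex({0, 1, 2}) = 3
G(8) = mex({0, 1, 2}) = 3
G(9) = mex({0, 2}) = 1
G(10) = mex({0, 2, 3}) = 1
G(11) = mex({0, 3}) = 1
G(12) = mex({1, 3}) = 0
G(13) = mex({0, 1, 2, 3}) = 4
G(14) = mex({0, 1, 2}) = 3
G(15) = mex({0, 1, 2}) = 3
G(16) = mex({0, 1, 2, 4}) = 3
G(17) = mex({0, 1, 3, 4}) = 2
G(18) = mex({0, 1, 3, 4}) = 2
G(19) = mex({0, 1, 3, 5}) = 2
G(20) = mex({0, 1, 2, 3, 5}) = 4
G(21) = mex({0, 1, 2, 3, 5}) = 4
G(22) = mex({1, 2, 6}) = 0
G(23) = mex({0, 1, 2, 3, 4, 6}) = 5
G(24) = mex({0, 1, 2, 3, 4}) = 5
Therefore G(24) = 5.

5


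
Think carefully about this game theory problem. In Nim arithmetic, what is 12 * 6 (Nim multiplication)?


Nim multiplication is bilinear over XOR: (u XOR v) * w = (u*w) XOR (v*w).
So we split each operand into its bit components and XOR the pairwise Nim products.
12 = 4 + 8 (as XOR of powers of 2).
6 = 2 + 4 (as XOR of powers of 2).
Using the standard Nim-product table on single bits:
  2*2 = 3,   2*4 = 8,   2*8 = 12,
  4*4 = 6,   4*8 = 11,  8*8 = 13,
and  1*x = x (identity), k*l = l*k (commutative).
Pairwise Nim products:
  4 * 2 = 8
  4 * 4 = 6
  8 * 2 = 12
  8 * 4 = 11
XOR them: 8 XOR 6 XOR 12 XOR 11 = 9.
Result: 12 * 6 = 9 (in Nim).

9


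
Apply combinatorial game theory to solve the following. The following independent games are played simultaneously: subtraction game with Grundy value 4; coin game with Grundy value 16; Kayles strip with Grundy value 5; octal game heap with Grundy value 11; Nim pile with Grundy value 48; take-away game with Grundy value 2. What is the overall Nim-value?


By the Sprague-Grundy theorem, the Grundy value of a sum of games is the XOR of individual Grundy values.
subtraction game: Grundy value = 4. Running XOR: 0 XOR 4 = 4
coin game: Grundy value = 16. Running XOR: 4 XOR 16 = 20
Kayles strip: Grundy value = 5. Running XOR: 20 XOR 5 = 17
octal game heap: Grundy value = 11. Running XOR: 17 XOR 11 = 26
Nim pile: Grundy value = 48. Running XOR: 26 XOR 48 = 42
take-away game: Grundy value = 2. Running XOR: 42 XOR 2 = 40
The combined Grundy value is 40.

40


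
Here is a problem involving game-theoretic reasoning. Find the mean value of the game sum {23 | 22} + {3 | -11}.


G1 = {23 | 22}, G2 = {3 | -11}
Each is a switch {a | b} with numbers a > b; its mean value is (a + b)/2, and mean value is additive over game sums: m(G1 + G2) = m(G1) + m(G2).
Mean of G1 = (23 + (22))/2 = 45/2 = 45/2
Mean of G2 = (3 + (-11))/2 = -8/2 = -4
Mean of G1 + G2 = 45/2 + -4 = 37/2

37/2


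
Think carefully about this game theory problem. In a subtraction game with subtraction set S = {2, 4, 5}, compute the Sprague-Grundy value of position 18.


The subtraction set is S = {2, 4, 5}.
G(k) = mex{ G(k - s) : s in S, s <= k }. We compute iteratively: G(0) = 0.
G(1) = mex({}) = 0
G(2) = mex({0}) = 1
G(3) = mex({0}) = 1
G(4) = mex({0, 1}) = 2
G(5) = mex({0, 1}) = 2
G(6) = mex({0, 1, 2}) = 3
G(7) = mex({1, 2}) = 0
G(8) = mex({1, 2, 3}) = 0
G(9) = mex({0, 2}) = 1
G(10) = mex({0, 2, 3}) = 1
G(11) = mex({0, 1, 3}) = 2
Observe that G(7)..G(11) = 0, 0, 1, 1, 2 repeats G(0)..G(4) = 0, 0, 1, 1, 2.
For k >= max(S) = 5, G(k) is determined by the previous 5 values G(k-5)..G(k-1); a window of 5 consecutive values has recurred shifted by 7, so by induction G(k + 7) = G(k) for all k >= 0: the sequence is periodic from the start with period 7.
One period: G(0..6) = 0, 0, 1, 1, 2, 2, 3.
18 mod 7 = 4, so G(18) = G(4) = 2.

2


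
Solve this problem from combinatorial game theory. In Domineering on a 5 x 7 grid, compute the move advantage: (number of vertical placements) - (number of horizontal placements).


Board is 5 x 7 (rows x cols).
Left (vertical) placements: (rows-1) * cols = 4 * 7 = 28
Right (horizontal) placements: rows * (cols-1) = 5 * 6 = 30
Advantage = Left - Right = 28 - 30 = -2

-2


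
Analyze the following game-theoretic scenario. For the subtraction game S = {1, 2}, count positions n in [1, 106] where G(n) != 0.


Subtraction set S = {1, 2}, so G(n) = n mod 3.
G(n) = 0 when n is a multiple of 3.
Multiples of 3 in [1, 106]: 35
N-positions (nonzero Grundy) = 106 - 35 = 71

71


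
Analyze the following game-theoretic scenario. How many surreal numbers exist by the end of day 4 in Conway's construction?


Day 0: {|} = 0 is born. Count = 1.
Day n: the number of surreal numbers born by day n is 2^(n+1) - 1.
By day 0: 2^1 - 1 = 1
By day 1: 2^2 - 1 = 3
By day 2: 2^3 - 1 = 7
By day 3: 2^4 - 1 = 15
By day 4: 2^5 - 1 = 31
By day 4: 31 surreal numbers.

31


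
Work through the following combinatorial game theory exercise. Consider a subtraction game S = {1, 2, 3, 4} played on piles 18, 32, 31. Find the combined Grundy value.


Subtraction set: {1, 2, 3, 4}
For this subtraction set, G(n) = n mod 5 (period = max + 1 = 5).
Pile 1 (size 18): G(18) = 18 mod 5 = 3
Pile 2 (size 32): G(32) = 32 mod 5 = 2
Pile 3 (size 31): G(31) = 31 mod 5 = 1
Total Grundy value = XOR of all: 3 XOR 2 XOR 1 = 0

0


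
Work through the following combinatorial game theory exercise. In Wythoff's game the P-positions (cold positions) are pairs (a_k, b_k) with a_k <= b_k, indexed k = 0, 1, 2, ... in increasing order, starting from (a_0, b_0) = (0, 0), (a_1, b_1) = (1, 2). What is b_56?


By Wythoff's theorem, a_k = floor(k * phi) and b_k = floor(k * phi^2) = a_k + k, where phi = (1 + sqrt(5))/2 is the golden ratio.
phi = (1 + sqrt(5))/2 = 1.618034
phi^2 = phi + 1 = 2.618034
k = 56
k * phi^2 = 56 * 2.618034 = 146.609903
b_56 = floor(k * phi^2) = 146 (check: a_56 + k = 90 + 56 = 146)

146


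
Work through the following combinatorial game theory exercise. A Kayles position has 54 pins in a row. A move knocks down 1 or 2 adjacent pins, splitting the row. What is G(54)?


Kayles: a move removes 1 or 2 adjacent pins from a contiguous row.
Removing pins from a row of k leaves two independent rows (a, b) with a + b = k - 1 (one pin) or a + b = k - 2 (two pins); an end removal gives a = 0.
By Sprague-Grundy, G(k) = mex{ G(a) XOR G(b) } over all these splits. G(0) = 0.
G(1): splits (0,0):0^0=0 -> mex({0}) = 1
G(2): splits (0,1):0^1=1 (0,0):0^0=0 -> mex({0, 1}) = 2
G(3): splits (0,2):0^2=2 (1,1):1^1=0 (0,1):0^1=1 -> mex({0, 1, 2}) = 3
G(4): splits (0,3):0^3=3 (1,2):1^2=3 (0,2):0^2=2 (1,1):1^1=0 -> mex({0, 2, 3}) = 1
G(5): splits (0,4):0^1=1 (1,3):1^3=2 (2,2):2^2=0 (0,3):0^3=3 (1,2):1^2=3 -> mex({0, 1, 2, 3}) = 4
G(6) = mex({0, 1, 2, 4}) = 3
G(7) = mex({0, 1, 3, 4, 5}) = 2
G(8) = mex({0, 2, 3, 5, 6}) = 1
G(9) = mex({0, 1, 2, 3, 6, 7}) = 4
G(10) = mex({0, 1, 3, 4, 5, 7}) = 2
G(11) = mex({0, 1, 2, 3, 4, 5}) = 6
G(12) = mex({0, 1, 2, 3, 5, 6, 7}) = 4
G(13) = mex({0, 2, 3, 4, 6, 7}) = 1
G(14) = mex({0, 1, 4, 5, 6, 7}) = 2
G(15) = mex({0, 1, 2, 3, 4, 5, 6}) = 7
G(16) = mex({0, 2, 3, 5, 6, 7}) = 1
G(17) = mex({0, 1, 2, 3, 5, 6, 7}) = 4
G(18) = mex({0, 1, 2, 4, 5, 6}) = 3
G(19) = mex({0, 1, 3, 4, 5, 7}) = 2
G(20) = mex({0, 2, 3, 4, 5, 6, 7}) = 1
G(21) = mex({0, 1, 2, 3, 5, 6, 7}) = 4
G(22) = mex({0, 1, 2, 3, 4, 5, 7}) = 6
G(23) = mex({0, 1, 2, 3, 4, 5, 6}) = 7
G(24) = mex({0, 1, 2, 3, 5, 6, 7}) = 4
G(25) = mex({0, 2, 3, 4, 6, 7}) = 1
G(26) = mex({0, 1, 3, 4, 5, 6, 7}) = 2
G(27) = mex({0, 1, 2, 3, 4, 5, 6, 7}) = 8
G(28) = mex({0, 1, 2, 3, 4, 6, 7, 8}) = 5
G(29) = mex({0, 1, 2, 3, 5, 6, 7, 8, 9}) = 4
G(30) = mex({0, 1, 2, 3, 4, 5, 6, 9, 10}) = 7
G(31) = mex({0, 1, 3, 4, 5, 7, 10, 11}) = 2
G(32) = mex({0, 2, 3, 4, 5, 6, 7, 9, 11}) = 1
G(33) = mex({0, 1, 2, 3, 4, 5, 6, 7, 9, 12}) = 8
G(34) = mex({0, 1, 2, 3, 4, 5, 7, 8, 11, 12}) = 6
G(35) = mex({0, 1, 2, 3, 4, 5, 6, 8, 9, 10, 11}) = 7
G(36) = mex({0, 1, 2, 3, 5, 6, 7, 9, 10}) = 4
G(37) = mex({0, 2, 3, 4, 6, 7, 9, 10, 11, 12}) = 1
G(38) = mex({0, 1, 3, 4, 5, 6, 7, 9, 10, 11, 12}) = 2
G(39) = mex({0, 1, 2, 4, 5, 6, 7, 9, 10, 12, 14}) = 3
G(40) = mex({0, 2, 3, 4, 6, 7, 11, 12, 14}) = 1
G(41) = mex({0, 1, 2, 3, 5, 6, 7, 9, 10, 11, 12}) = 4
G(42) = mex({0, 1, 2, 3, 4, 5, 6, 9, 10}) = 7
G(43) = mex({0, 1, 3, 4, 5, 7, 9, 10, 12, 15}) = 2
G(44) = mex({0, 2, 3, 4, 5, 6, 7, 9, 10, 12, 15}) = 1
G(45) = mex({0, 1, 2, 3, 4, 5, 6, 7, 9, 10, 12, 14}) = 8
G(46) = mex({0, 1, 3, 4, 5, 7, 8, 11, 12, 14}) = 2
G(47) = mex({0, 1, 2, 3, 4, 5, 6, 8, 9, 10, 11, 12}) = 7
G(48) = mex({0, 1, 2, 3, 5, 6, 7, 9, 10}) = 4
G(49) = mex({0, 2, 3, 4, 6, 7, 9, 10, 11, 12, 15}) = 1
G(50) = mex({0, 1, 4, 5, 6, 7, 9, 11, 12, 14, 15}) = 2
G(51) = mex({0, 1, 2, 3, 4, 5, 6, 7, 9, 12, 14, 15}) = 8
G(52) = mex({0, 2, 3, 4, 5, 6, 7, 8, 11, 12, 15}) = 1
G(53) = mex({0, 1, 2, 3, 5, 6, 7, 8, 9, 10, 11, 12}) = 4
G(54) = mex({0, 1, 2, 3, 4, 5, 6, 9, 10}) = 7
Therefore G(54) = 7.

7


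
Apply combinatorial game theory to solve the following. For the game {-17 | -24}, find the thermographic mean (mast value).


Game = {-17 | -24}, a switch {a | b} with numbers a > b.
Its thermograph has left wall a - t and right wall b + t, which meet at t = (a - b)/2, where both equal (a + b)/2. So the mast (mean value) is at (a + b)/2.
Mean = (-17 + (-24))/2 = -41/2 = -41/2

-41/2


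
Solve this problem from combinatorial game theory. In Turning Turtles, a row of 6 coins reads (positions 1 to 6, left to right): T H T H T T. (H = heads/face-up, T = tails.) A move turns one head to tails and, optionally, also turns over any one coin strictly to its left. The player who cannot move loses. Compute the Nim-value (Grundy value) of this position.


Coins: T H T H T T
Key fact: a single head at position k behaves exactly like a Nim heap of size k (turning it to T and optionally flipping a coin at j < k corresponds to moving the heap from k to j, or to 0), and heads combine as a disjunctive sum (two heads at the same place would cancel, matching j XOR j = 0). So the Nim-value is the XOR of the 1-indexed positions of the heads.
Face-up positions (1-indexed): [2, 4]
XOR 0 with 2: 0 XOR 2 = 2
XOR 2 with 4: 2 XOR 4 = 6
Nim-value = 6

6


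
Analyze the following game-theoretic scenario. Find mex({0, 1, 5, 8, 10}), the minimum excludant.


Set = {0, 1, 5, 8, 10}
0 is in the set.
1 is in the set.
2 is NOT in the set. This is the mex.
mex = 2

2


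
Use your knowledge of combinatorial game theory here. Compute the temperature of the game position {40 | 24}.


The game is {40 | 24}, a switch {a | b} with numbers a > b.
Cooling {a | b} by t gives {a - t | b + t}, which stops being hot when a - t = b + t, i.e. at t = (a - b)/2. So the temperature of a switch is (a - b)/2.
Temperature = (Left option - Right option) / 2
= (40 - (24)) / 2
= 16 / 2
= 8

8


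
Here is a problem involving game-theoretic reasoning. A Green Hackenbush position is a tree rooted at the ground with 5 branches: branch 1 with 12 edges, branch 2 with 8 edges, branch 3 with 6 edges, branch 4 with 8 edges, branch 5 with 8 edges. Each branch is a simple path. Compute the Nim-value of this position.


The tree has 5 branches from the ground vertex.
In Green Hackenbush, the Nim-value of a simple path of length k is k.
Branch 1: length 12, Nim-value = 12
Branch 2: length 8, Nim-value = 8
Branch 3: length 6, Nim-value = 6
Branch 4: length 8, Nim-value = 8
Branch 5: length 8, Nim-value = 8
Total Nim-value = XOR of all branch values:
0 XOR 12 = 12
12 XOR 8 = 4
4 XOR 6 = 2
2 XOR 8 = 10
10 XOR 8 = 2
Nim-value of the tree = 2

2


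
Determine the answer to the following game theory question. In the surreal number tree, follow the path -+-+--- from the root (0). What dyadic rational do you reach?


Sign expansion: -+-+---
Rule: track bounds (lo, hi), initially (-inf, +inf). On '+', the current value becomes lo and we move to the simplest number in (value, hi): value + 1 if hi = +inf, otherwise the midpoint (value + hi)/2. On '-', the current value becomes hi and we move to value - 1 if lo = -inf, otherwise the midpoint (lo + value)/2.
Start at 0.
Step 1: sign = -, move left. Bounds: (-inf, 0). Value = -1
Step 2: sign = +, move right. Bounds: (-1, 0). Value = -1/2
Step 3: sign = -, move left. Bounds: (-1, -1/2). Value = -3/4
Step 4: sign = +, move right. Bounds: (-3/4, -1/2). Value = -5/8
Step 5: sign = -, move left. Bounds: (-3/4, -5/8). Value = -11/16
Step 6: sign = -, move left. Bounds: (-3/4, -11/16). Value = -23/32
Step 7: sign = -, move left. Bounds: (-3/4, -23/32). Value = -47/64
The surreal number with sign expansion -+-+--- is -47/64.

-47/64


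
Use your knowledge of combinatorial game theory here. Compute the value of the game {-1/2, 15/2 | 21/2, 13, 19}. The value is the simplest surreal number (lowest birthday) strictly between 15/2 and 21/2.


Left options: {-1/2, 15/2}, max = 15/2
Right options: {21/2, 13, 19}, min = 21/2
All options are numbers and max(Left) < min(Right), so by the simplicity theorem the value is the simplest (earliest-born) number strictly between 15/2 and 21/2.
Integers 8 through 10 all lie strictly between 15/2 and 21/2.
Among integers, the simplest (lowest birthday = smallest |n|; 0 is born on day 0, +-n on day n) is 8.
No non-integer in the interval can be simpler: if x is a non-integer in the interval, then floor(x) or ceil(x) also lies in the interval (the interval contains an integer), and both are proper prefixes of x's sign expansion, i.e. born earlier. So the game value is 8.
Game value = 8

8
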